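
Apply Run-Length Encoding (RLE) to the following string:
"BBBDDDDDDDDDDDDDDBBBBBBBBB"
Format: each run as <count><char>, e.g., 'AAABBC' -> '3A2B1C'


Scanning runs left to right:
  i=0: run of 'B' x 3 -> '3B'
  i=3: run of 'D' x 14 -> '14D'
  i=17: run of 'B' x 9 -> '9B'

RLE = 3B14D9B


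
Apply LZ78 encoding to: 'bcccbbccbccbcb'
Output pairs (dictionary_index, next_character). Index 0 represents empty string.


LZ78 encoding steps:
Dictionary: {0: ''}
Step 1: w='' (idx 0), next='b' -> output (0, 'b'), add 'b' as idx 1
Step 2: w='' (idx 0), next='c' -> output (0, 'c'), add 'c' as idx 2
Step 3: w='c' (idx 2), next='c' -> output (2, 'c'), add 'cc' as idx 3
Step 4: w='b' (idx 1), next='b' -> output (1, 'b'), add 'bb' as idx 4
Step 5: w='cc' (idx 3), next='b' -> output (3, 'b'), add 'ccb' as idx 5
Step 6: w='ccb' (idx 5), next='c' -> output (5, 'c'), add 'ccbc' as idx 6
Step 7: w='b' (idx 1), end of input -> output (1, '')


Encoded: [(0, 'b'), (0, 'c'), (2, 'c'), (1, 'b'), (3, 'b'), (5, 'c'), (1, '')]


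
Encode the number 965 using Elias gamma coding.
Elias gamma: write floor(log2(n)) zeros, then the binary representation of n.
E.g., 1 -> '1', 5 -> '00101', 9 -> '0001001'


num_bits = floor(log2(965)) + 1 = 10
leading_zeros = num_bits - 1 = 9
binary(965) = 1111000101

Elias gamma(965) = '000000000' + '1111000101' = 0000000001111000101 (19 bits)


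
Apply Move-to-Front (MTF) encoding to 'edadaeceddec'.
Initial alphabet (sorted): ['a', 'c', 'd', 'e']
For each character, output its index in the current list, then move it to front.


MTF encoding:
'e': index 3 in ['a', 'c', 'd', 'e'] -> ['e', 'a', 'c', 'd']
'd': index 3 in ['e', 'a', 'c', 'd'] -> ['d', 'e', 'a', 'c']
'a': index 2 in ['d', 'e', 'a', 'c'] -> ['a', 'd', 'e', 'c']
'd': index 1 in ['a', 'd', 'e', 'c'] -> ['d', 'a', 'e', 'c']
'a': index 1 in ['d', 'a', 'e', 'c'] -> ['a', 'd', 'e', 'c']
'e': index 2 in ['a', 'd', 'e', 'c'] -> ['e', 'a', 'd', 'c']
'c': index 3 in ['e', 'a', 'd', 'c'] -> ['c', 'e', 'a', 'd']
'e': index 1 in ['c', 'e', 'a', 'd'] -> ['e', 'c', 'a', 'd']
'd': index 3 in ['e', 'c', 'a', 'd'] -> ['d', 'e', 'c', 'a']
'd': index 0 in ['d', 'e', 'c', 'a'] -> ['d', 'e', 'c', 'a']
'e': index 1 in ['d', 'e', 'c', 'a'] -> ['e', 'd', 'c', 'a']
'c': index 2 in ['e', 'd', 'c', 'a'] -> ['c', 'e', 'd', 'a']


Output: [3, 3, 2, 1, 1, 2, 3, 1, 3, 0, 1, 2]


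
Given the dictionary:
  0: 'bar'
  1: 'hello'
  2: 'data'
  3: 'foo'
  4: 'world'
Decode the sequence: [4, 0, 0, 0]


Look up each index in the dictionary:
  4 -> 'world'
  0 -> 'bar'
  0 -> 'bar'
  0 -> 'bar'

Decoded: "world bar bar bar"


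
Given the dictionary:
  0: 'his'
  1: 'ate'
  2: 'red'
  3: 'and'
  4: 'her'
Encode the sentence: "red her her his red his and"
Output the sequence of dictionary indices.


Look up each word in the dictionary:
  'red' -> 2
  'her' -> 4
  'her' -> 4
  'his' -> 0
  'red' -> 2
  'his' -> 0
  'and' -> 3

Encoded: [2, 4, 4, 0, 2, 0, 3]


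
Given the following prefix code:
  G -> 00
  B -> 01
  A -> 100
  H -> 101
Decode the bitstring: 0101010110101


Decoding step by step:
Bits 01 -> B
Bits 01 -> B
Bits 01 -> B
Bits 01 -> B
Bits 101 -> H
Bits 01 -> B


Decoded message: BBBBHB


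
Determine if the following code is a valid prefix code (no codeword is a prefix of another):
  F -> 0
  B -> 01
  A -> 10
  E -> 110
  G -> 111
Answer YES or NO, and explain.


Checking each pair (does one codeword prefix another?):
  F='0' vs B='01': prefix -- VIOLATION

NO -- this is NOT a valid prefix code. F (0) is a prefix of B (01).


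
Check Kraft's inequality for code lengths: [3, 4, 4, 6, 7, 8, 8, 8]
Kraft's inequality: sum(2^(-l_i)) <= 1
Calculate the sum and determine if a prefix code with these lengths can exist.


Sum = 2^(-3) + 2^(-4) + 2^(-4) + 2^(-6) + 2^(-7) + 2^(-8) + 2^(-8) + 2^(-8)
    = 0.125 + 0.0625 + 0.0625 + 0.015625 + 0.0078125 + 0.00390625 + 0.00390625 + 0.00390625
    = 73/256 = 0.28515625
Since 0.28515625 <= 1, Kraft's inequality IS satisfied.
A prefix code with these lengths CAN exist.

Kraft sum = 0.28515625. Satisfied.


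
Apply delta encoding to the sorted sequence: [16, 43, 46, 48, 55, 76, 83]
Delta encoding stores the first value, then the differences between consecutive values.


First value: 16
Deltas:
  43 - 16 = 27
  46 - 43 = 3
  48 - 46 = 2
  55 - 48 = 7
  76 - 55 = 21
  83 - 76 = 7


Delta encoded: [16, 27, 3, 2, 7, 21, 7]


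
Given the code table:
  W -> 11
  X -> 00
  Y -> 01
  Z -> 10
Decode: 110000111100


Decoding:
11 -> W
00 -> X
00 -> X
11 -> W
11 -> W
00 -> X


Result: WXXWWX


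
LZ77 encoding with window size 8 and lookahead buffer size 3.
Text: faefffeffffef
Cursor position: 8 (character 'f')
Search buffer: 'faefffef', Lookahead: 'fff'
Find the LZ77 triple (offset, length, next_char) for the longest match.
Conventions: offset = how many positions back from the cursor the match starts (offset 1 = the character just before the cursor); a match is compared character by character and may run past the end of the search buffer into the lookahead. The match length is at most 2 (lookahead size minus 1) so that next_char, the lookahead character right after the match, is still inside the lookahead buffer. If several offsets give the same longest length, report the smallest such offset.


Try each offset into the search buffer:
  offset=1 (pos 7, char 'f'): match length 2
  offset=2 (pos 6, char 'e'): match length 0
  offset=3 (pos 5, char 'f'): match length 1
  offset=4 (pos 4, char 'f'): match length 2
  offset=5 (pos 3, char 'f'): match length 2
  offset=6 (pos 2, char 'e'): match length 0
  offset=7 (pos 1, char 'a'): match length 0
  offset=8 (pos 0, char 'f'): match length 1
Longest match has length 2, found at offsets 1, 4, 5; take the smallest, offset 1.
next_char = character at position 8 + 2 = 10 -> 'f'

Best match: offset=1, length=2 (matching 'ff' starting at position 7)
LZ77 triple: (1, 2, 'f')


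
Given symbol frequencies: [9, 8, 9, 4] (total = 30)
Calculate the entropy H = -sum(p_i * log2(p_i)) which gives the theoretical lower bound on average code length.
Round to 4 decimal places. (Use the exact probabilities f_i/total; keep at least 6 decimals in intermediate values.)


Per-symbol terms -p_i * log2(p_i) with p_i = f_i/30:
  p = 9/30 = 0.300000: log2(p) = -1.736966, -p*log2(p) = 0.521090
  p = 8/30 = 0.266667: log2(p) = -1.906891, -p*log2(p) = 0.508504
  p = 9/30 = 0.300000: log2(p) = -1.736966, -p*log2(p) = 0.521090
  p = 4/30 = 0.133333: log2(p) = -2.906891, -p*log2(p) = 0.387585
H = 0.521090 + 0.508504 + 0.521090 + 0.387585 = 1.938269

H = 1.9383 bits/symbol


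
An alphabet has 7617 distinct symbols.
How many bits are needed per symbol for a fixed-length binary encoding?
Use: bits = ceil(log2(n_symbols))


log2(7617) = 12.895
Bracket: 2^12 = 4096 < 7617 <= 2^13 = 8192
So ceil(log2(7617)) = 13

bits = ceil(log2(7617)) = ceil(12.895) = 13 bits


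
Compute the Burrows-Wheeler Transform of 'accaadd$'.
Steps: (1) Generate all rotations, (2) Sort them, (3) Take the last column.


Rotations (sorted):
  0: $accaadd -> last char: d
  1: aadd$acc -> last char: c
  2: accaadd$ -> last char: $
  3: add$acca -> last char: a
  4: caadd$ac -> last char: c
  5: ccaadd$a -> last char: a
  6: d$accaad -> last char: d
  7: dd$accaa -> last char: a


BWT = dc$acada


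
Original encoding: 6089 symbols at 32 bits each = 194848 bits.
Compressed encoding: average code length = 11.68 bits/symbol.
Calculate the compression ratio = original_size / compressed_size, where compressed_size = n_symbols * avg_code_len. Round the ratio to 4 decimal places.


original_size = n_symbols * orig_bits = 6089 * 32 = 194848 bits
compressed_size = n_symbols * avg_code_len = 6089 * 11.68 = 71119.52 bits
ratio = original_size / compressed_size = 194848 / 71119.52 = 2.7397

Compression ratio = 2.7397


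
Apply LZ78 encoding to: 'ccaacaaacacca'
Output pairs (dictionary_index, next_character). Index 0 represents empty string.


LZ78 encoding steps:
Dictionary: {0: ''}
Step 1: w='' (idx 0), next='c' -> output (0, 'c'), add 'c' as idx 1
Step 2: w='c' (idx 1), next='a' -> output (1, 'a'), add 'ca' as idx 2
Step 3: w='' (idx 0), next='a' -> output (0, 'a'), add 'a' as idx 3
Step 4: w='ca' (idx 2), next='a' -> output (2, 'a'), add 'caa' as idx 4
Step 5: w='a' (idx 3), next='c' -> output (3, 'c'), add 'ac' as idx 5
Step 6: w='ac' (idx 5), next='c' -> output (5, 'c'), add 'acc' as idx 6
Step 7: w='a' (idx 3), end of input -> output (3, '')


Encoded: [(0, 'c'), (1, 'a'), (0, 'a'), (2, 'a'), (3, 'c'), (5, 'c'), (3, '')]


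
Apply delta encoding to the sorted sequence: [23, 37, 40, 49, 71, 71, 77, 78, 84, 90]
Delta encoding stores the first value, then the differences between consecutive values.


First value: 23
Deltas:
  37 - 23 = 14
  40 - 37 = 3
  49 - 40 = 9
  71 - 49 = 22
  71 - 71 = 0
  77 - 71 = 6
  78 - 77 = 1
  84 - 78 = 6
  90 - 84 = 6


Delta encoded: [23, 14, 3, 9, 22, 0, 6, 1, 6, 6]


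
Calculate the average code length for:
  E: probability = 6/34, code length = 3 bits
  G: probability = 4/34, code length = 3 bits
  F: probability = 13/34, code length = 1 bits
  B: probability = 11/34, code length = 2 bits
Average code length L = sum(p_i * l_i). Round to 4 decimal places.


Weighted contributions p_i * l_i:
  E: (6/34) * 3 = 18/34
  G: (4/34) * 3 = 12/34
  F: (13/34) * 1 = 13/34
  B: (11/34) * 2 = 22/34
Sum = (18 + 12 + 13 + 22)/34 = 65/34

L = 65/34 = 1.9118 bits/symbol


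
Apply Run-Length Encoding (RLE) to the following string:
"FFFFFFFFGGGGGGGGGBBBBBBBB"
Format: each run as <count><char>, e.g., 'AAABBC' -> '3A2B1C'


Scanning runs left to right:
  i=0: run of 'F' x 8 -> '8F'
  i=8: run of 'G' x 9 -> '9G'
  i=17: run of 'B' x 8 -> '8B'

RLE = 8F9G8B


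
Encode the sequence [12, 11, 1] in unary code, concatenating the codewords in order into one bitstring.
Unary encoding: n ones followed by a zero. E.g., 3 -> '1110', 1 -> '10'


Encode each number as n ones followed by a terminating 0:
  12 -> 1111111111110 (13 bits)
  11 -> 111111111110 (12 bits)
  1 -> 10 (2 bits)
Total length = 13 + 12 + 2 = 27 bits.

Unary([12, 11, 1]) = 111111111111011111111111010 (27 bits)


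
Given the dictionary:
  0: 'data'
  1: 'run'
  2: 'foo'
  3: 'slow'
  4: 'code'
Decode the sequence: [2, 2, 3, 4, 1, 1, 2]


Look up each index in the dictionary:
  2 -> 'foo'
  2 -> 'foo'
  3 -> 'slow'
  4 -> 'code'
  1 -> 'run'
  1 -> 'run'
  2 -> 'foo'

Decoded: "foo foo slow code run run foo"


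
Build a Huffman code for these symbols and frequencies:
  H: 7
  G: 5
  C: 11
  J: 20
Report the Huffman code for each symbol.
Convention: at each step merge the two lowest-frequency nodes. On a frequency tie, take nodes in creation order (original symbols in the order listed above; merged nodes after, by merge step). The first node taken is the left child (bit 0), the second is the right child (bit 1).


Huffman tree construction:
Step 1: Merge G(5) + H(7) = 12
Step 2: Merge C(11) + (G+H)(12) = 23
Step 3: Merge J(20) + (C+(G+H))(23) = 43
Read each symbol's code off the tree from the root (left child = 0, right child = 1).

Codes:
  H: 111 (length 3)
  G: 110 (length 3)
  C: 10 (length 2)
  J: 0 (length 1)
Average code length: 78/43 = 1.8140 bits/symbol


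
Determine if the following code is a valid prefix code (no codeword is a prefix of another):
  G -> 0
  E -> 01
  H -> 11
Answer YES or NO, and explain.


Checking each pair (does one codeword prefix another?):
  G='0' vs E='01': prefix -- VIOLATION

NO -- this is NOT a valid prefix code. G (0) is a prefix of E (01).


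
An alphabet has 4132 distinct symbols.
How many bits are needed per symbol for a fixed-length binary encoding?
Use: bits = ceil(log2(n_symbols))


log2(4132) = 12.0126
Bracket: 2^12 = 4096 < 4132 <= 2^13 = 8192
So ceil(log2(4132)) = 13

bits = ceil(log2(4132)) = ceil(12.0126) = 13 bits


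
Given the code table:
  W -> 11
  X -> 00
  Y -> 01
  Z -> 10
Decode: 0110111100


Decoding:
01 -> Y
10 -> Z
11 -> W
11 -> W
00 -> X


Result: YZWWX


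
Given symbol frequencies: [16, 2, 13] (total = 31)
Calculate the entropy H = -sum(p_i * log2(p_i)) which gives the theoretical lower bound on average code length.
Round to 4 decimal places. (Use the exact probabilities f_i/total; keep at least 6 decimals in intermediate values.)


Per-symbol terms -p_i * log2(p_i) with p_i = f_i/31:
  p = 16/31 = 0.516129: log2(p) = -0.954196, -p*log2(p) = 0.492488
  p = 2/31 = 0.064516: log2(p) = -3.954196, -p*log2(p) = 0.255109
  p = 13/31 = 0.419355: log2(p) = -1.253757, -p*log2(p) = 0.525769
H = 0.492488 + 0.255109 + 0.525769 = 1.273366

H = 1.2734 bits/symbol


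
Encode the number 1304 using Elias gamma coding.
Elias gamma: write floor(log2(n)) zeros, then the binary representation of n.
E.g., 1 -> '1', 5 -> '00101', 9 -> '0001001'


num_bits = floor(log2(1304)) + 1 = 11
leading_zeros = num_bits - 1 = 10
binary(1304) = 10100011000

Elias gamma(1304) = '0000000000' + '10100011000' = 000000000010100011000 (21 bits)


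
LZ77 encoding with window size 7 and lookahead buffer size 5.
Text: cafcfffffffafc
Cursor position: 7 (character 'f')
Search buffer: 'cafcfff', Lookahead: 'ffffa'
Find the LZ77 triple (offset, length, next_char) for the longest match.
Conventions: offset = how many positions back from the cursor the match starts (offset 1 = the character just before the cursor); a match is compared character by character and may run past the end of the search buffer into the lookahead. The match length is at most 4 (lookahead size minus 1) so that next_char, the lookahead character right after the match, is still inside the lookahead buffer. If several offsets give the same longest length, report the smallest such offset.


Try each offset into the search buffer:
  offset=1 (pos 6, char 'f'): match length 4
  offset=2 (pos 5, char 'f'): match length 4
  offset=3 (pos 4, char 'f'): match length 4
  offset=4 (pos 3, char 'c'): match length 0
  offset=5 (pos 2, char 'f'): match length 1
  offset=6 (pos 1, char 'a'): match length 0
  offset=7 (pos 0, char 'c'): match length 0
Longest match has length 4, found at offsets 1, 2, 3; take the smallest, offset 1.
next_char = character at position 7 + 4 = 11 -> 'a'

Best match: offset=1, length=4 (matching 'ffff' starting at position 6)
LZ77 triple: (1, 4, 'a')


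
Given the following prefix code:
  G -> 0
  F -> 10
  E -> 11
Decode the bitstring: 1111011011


Decoding step by step:
Bits 11 -> E
Bits 11 -> E
Bits 0 -> G
Bits 11 -> E
Bits 0 -> G
Bits 11 -> E


Decoded message: EEGEGE


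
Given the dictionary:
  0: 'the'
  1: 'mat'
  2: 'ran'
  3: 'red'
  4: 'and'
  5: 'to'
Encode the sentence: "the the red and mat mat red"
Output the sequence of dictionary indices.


Look up each word in the dictionary:
  'the' -> 0
  'the' -> 0
  'red' -> 3
  'and' -> 4
  'mat' -> 1
  'mat' -> 1
  'red' -> 3

Encoded: [0, 0, 3, 4, 1, 1, 3]


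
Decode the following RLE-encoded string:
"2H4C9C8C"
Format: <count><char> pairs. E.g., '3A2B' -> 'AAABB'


Expanding each <count><char> pair:
  2H -> 'HH'
  4C -> 'CCCC'
  9C -> 'CCCCCCCCC'
  8C -> 'CCCCCCCC'

Decoded = HHCCCCCCCCCCCCCCCCCCCCC


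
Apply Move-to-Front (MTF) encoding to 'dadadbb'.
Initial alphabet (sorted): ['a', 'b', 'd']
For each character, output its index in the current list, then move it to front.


MTF encoding:
'd': index 2 in ['a', 'b', 'd'] -> ['d', 'a', 'b']
'a': index 1 in ['d', 'a', 'b'] -> ['a', 'd', 'b']
'd': index 1 in ['a', 'd', 'b'] -> ['d', 'a', 'b']
'a': index 1 in ['d', 'a', 'b'] -> ['a', 'd', 'b']
'd': index 1 in ['a', 'd', 'b'] -> ['d', 'a', 'b']
'b': index 2 in ['d', 'a', 'b'] -> ['b', 'd', 'a']
'b': index 0 in ['b', 'd', 'a'] -> ['b', 'd', 'a']


Output: [2, 1, 1, 1, 1, 2, 0]


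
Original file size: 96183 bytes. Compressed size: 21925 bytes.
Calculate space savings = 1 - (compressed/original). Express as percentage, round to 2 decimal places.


ratio = compressed/original = 21925/96183 = 0.227951
savings = 1 - ratio = 1 - 0.227951 = 0.772049
as a percentage: 0.772049 * 100 = 77.2%

Space savings = 1 - 21925/96183 = 77.2%


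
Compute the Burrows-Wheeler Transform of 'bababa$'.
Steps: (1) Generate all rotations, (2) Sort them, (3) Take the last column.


Rotations (sorted):
  0: $bababa -> last char: a
  1: a$babab -> last char: b
  2: aba$bab -> last char: b
  3: ababa$b -> last char: b
  4: ba$baba -> last char: a
  5: baba$ba -> last char: a
  6: bababa$ -> last char: $


BWT = abbbaa$


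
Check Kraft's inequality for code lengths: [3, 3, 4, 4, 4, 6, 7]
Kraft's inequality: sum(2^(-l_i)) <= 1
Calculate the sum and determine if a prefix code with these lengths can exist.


Sum = 2^(-3) + 2^(-3) + 2^(-4) + 2^(-4) + 2^(-4) + 2^(-6) + 2^(-7)
    = 0.125 + 0.125 + 0.0625 + 0.0625 + 0.0625 + 0.015625 + 0.0078125
    = 59/128 = 0.4609375
Since 0.4609375 <= 1, Kraft's inequality IS satisfied.
A prefix code with these lengths CAN exist.

Kraft sum = 0.4609375. Satisfied.


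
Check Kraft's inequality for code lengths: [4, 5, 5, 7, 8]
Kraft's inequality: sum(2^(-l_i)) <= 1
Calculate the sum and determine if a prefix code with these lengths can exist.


Sum = 2^(-4) + 2^(-5) + 2^(-5) + 2^(-7) + 2^(-8)
    = 0.0625 + 0.03125 + 0.03125 + 0.0078125 + 0.00390625
    = 35/256 = 0.13671875
Since 0.13671875 <= 1, Kraft's inequality IS satisfied.
A prefix code with these lengths CAN exist.

Kraft sum = 0.13671875. Satisfied.


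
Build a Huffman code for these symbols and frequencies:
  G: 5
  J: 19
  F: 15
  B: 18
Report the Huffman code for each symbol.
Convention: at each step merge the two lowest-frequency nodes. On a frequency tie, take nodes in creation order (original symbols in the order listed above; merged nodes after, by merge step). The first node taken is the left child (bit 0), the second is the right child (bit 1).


Huffman tree construction:
Step 1: Merge G(5) + F(15) = 20
Step 2: Merge B(18) + J(19) = 37
Step 3: Merge (G+F)(20) + (B+J)(37) = 57
Read each symbol's code off the tree from the root (left child = 0, right child = 1).

Codes:
  G: 00 (length 2)
  J: 11 (length 2)
  F: 01 (length 2)
  B: 10 (length 2)
Average code length: 114/57 = 2.0000 bits/symbol


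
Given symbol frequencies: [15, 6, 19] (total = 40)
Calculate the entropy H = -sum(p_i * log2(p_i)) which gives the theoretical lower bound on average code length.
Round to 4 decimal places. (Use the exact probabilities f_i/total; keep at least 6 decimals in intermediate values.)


Per-symbol terms -p_i * log2(p_i) with p_i = f_i/40:
  p = 15/40 = 0.375000: log2(p) = -1.415037, -p*log2(p) = 0.530639
  p = 6/40 = 0.150000: log2(p) = -2.736966, -p*log2(p) = 0.410545
  p = 19/40 = 0.475000: log2(p) = -1.074001, -p*log2(p) = 0.510150
H = 0.530639 + 0.410545 + 0.510150 = 1.451334

H = 1.4513 bits/symbol


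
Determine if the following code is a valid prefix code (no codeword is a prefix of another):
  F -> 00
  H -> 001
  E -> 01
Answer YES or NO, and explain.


Checking each pair (does one codeword prefix another?):
  F='00' vs H='001': prefix -- VIOLATION

NO -- this is NOT a valid prefix code. F (00) is a prefix of H (001).


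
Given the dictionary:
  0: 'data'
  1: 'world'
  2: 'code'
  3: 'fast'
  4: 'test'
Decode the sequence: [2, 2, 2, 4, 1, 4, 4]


Look up each index in the dictionary:
  2 -> 'code'
  2 -> 'code'
  2 -> 'code'
  4 -> 'test'
  1 -> 'world'
  4 -> 'test'
  4 -> 'test'

Decoded: "code code code test world test test"


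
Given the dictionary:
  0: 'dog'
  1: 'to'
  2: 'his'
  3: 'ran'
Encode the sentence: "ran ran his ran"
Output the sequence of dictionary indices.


Look up each word in the dictionary:
  'ran' -> 3
  'ran' -> 3
  'his' -> 2
  'ran' -> 3

Encoded: [3, 3, 2, 3]


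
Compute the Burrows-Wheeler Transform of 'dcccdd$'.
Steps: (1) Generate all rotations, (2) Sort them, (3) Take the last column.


Rotations (sorted):
  0: $dcccdd -> last char: d
  1: cccdd$d -> last char: d
  2: ccdd$dc -> last char: c
  3: cdd$dcc -> last char: c
  4: d$dcccd -> last char: d
  5: dcccdd$ -> last char: $
  6: dd$dccc -> last char: c


BWT = ddccd$c


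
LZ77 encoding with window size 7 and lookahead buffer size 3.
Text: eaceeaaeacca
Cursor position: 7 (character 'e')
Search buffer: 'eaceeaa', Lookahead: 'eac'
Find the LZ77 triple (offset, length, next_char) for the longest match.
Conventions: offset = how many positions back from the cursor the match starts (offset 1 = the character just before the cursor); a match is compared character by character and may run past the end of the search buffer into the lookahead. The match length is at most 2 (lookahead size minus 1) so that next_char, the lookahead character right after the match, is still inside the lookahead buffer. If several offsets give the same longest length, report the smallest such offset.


Try each offset into the search buffer:
  offset=1 (pos 6, char 'a'): match length 0
  offset=2 (pos 5, char 'a'): match length 0
  offset=3 (pos 4, char 'e'): match length 2
  offset=4 (pos 3, char 'e'): match length 1
  offset=5 (pos 2, char 'c'): match length 0
  offset=6 (pos 1, char 'a'): match length 0
  offset=7 (pos 0, char 'e'): match length 2
Longest match has length 2, found at offsets 3, 7; take the smallest, offset 3.
next_char = character at position 7 + 2 = 9 -> 'c'

Best match: offset=3, length=2 (matching 'ea' starting at position 4)
LZ77 triple: (3, 2, 'c')


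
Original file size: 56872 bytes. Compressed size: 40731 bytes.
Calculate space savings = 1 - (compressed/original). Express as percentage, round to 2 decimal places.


ratio = compressed/original = 40731/56872 = 0.716187
savings = 1 - ratio = 1 - 0.716187 = 0.283813
as a percentage: 0.283813 * 100 = 28.38%

Space savings = 1 - 40731/56872 = 28.38%


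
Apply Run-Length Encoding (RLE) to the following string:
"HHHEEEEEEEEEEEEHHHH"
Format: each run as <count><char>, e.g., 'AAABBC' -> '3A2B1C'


Scanning runs left to right:
  i=0: run of 'H' x 3 -> '3H'
  i=3: run of 'E' x 12 -> '12E'
  i=15: run of 'H' x 4 -> '4H'

RLE = 3H12E4H


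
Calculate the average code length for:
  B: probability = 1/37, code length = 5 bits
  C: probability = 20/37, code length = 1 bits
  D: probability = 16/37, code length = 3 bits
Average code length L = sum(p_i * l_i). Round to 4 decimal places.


Weighted contributions p_i * l_i:
  B: (1/37) * 5 = 5/37
  C: (20/37) * 1 = 20/37
  D: (16/37) * 3 = 48/37
Sum = (5 + 20 + 48)/37 = 73/37

L = 73/37 = 1.9730 bits/symbol


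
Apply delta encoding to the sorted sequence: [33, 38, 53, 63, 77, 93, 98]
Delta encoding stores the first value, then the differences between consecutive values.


First value: 33
Deltas:
  38 - 33 = 5
  53 - 38 = 15
  63 - 53 = 10
  77 - 63 = 14
  93 - 77 = 16
  98 - 93 = 5


Delta encoded: [33, 5, 15, 10, 14, 16, 5]


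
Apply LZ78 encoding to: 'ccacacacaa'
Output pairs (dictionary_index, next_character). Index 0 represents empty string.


LZ78 encoding steps:
Dictionary: {0: ''}
Step 1: w='' (idx 0), next='c' -> output (0, 'c'), add 'c' as idx 1
Step 2: w='c' (idx 1), next='a' -> output (1, 'a'), add 'ca' as idx 2
Step 3: w='ca' (idx 2), next='c' -> output (2, 'c'), add 'cac' as idx 3
Step 4: w='' (idx 0), next='a' -> output (0, 'a'), add 'a' as idx 4
Step 5: w='ca' (idx 2), next='a' -> output (2, 'a'), add 'caa' as idx 5


Encoded: [(0, 'c'), (1, 'a'), (2, 'c'), (0, 'a'), (2, 'a')]


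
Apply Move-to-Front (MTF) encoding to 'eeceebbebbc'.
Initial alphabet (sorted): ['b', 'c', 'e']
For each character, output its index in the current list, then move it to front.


MTF encoding:
'e': index 2 in ['b', 'c', 'e'] -> ['e', 'b', 'c']
'e': index 0 in ['e', 'b', 'c'] -> ['e', 'b', 'c']
'c': index 2 in ['e', 'b', 'c'] -> ['c', 'e', 'b']
'e': index 1 in ['c', 'e', 'b'] -> ['e', 'c', 'b']
'e': index 0 in ['e', 'c', 'b'] -> ['e', 'c', 'b']
'b': index 2 in ['e', 'c', 'b'] -> ['b', 'e', 'c']
'b': index 0 in ['b', 'e', 'c'] -> ['b', 'e', 'c']
'e': index 1 in ['b', 'e', 'c'] -> ['e', 'b', 'c']
'b': index 1 in ['e', 'b', 'c'] -> ['b', 'e', 'c']
'b': index 0 in ['b', 'e', 'c'] -> ['b', 'e', 'c']
'c': index 2 in ['b', 'e', 'c'] -> ['c', 'b', 'e']


Output: [2, 0, 2, 1, 0, 2, 0, 1, 1, 0, 2]


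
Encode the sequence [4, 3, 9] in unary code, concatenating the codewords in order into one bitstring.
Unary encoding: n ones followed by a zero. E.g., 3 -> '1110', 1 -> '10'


Encode each number as n ones followed by a terminating 0:
  4 -> 11110 (5 bits)
  3 -> 1110 (4 bits)
  9 -> 1111111110 (10 bits)
Total length = 5 + 4 + 10 = 19 bits.

Unary([4, 3, 9]) = 1111011101111111110 (19 bits)


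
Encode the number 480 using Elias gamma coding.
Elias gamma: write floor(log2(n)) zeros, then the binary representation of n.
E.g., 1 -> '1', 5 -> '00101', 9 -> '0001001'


num_bits = floor(log2(480)) + 1 = 9
leading_zeros = num_bits - 1 = 8
binary(480) = 111100000

Elias gamma(480) = '00000000' + '111100000' = 00000000111100000 (17 bits)


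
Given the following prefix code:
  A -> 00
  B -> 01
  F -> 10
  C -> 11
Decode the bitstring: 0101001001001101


Decoding step by step:
Bits 01 -> B
Bits 01 -> B
Bits 00 -> A
Bits 10 -> F
Bits 01 -> B
Bits 00 -> A
Bits 11 -> C
Bits 01 -> B


Decoded message: BBAFBACB


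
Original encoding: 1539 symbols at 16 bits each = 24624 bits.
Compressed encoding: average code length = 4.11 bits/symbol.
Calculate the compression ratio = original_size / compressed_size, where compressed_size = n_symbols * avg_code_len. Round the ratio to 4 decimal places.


original_size = n_symbols * orig_bits = 1539 * 16 = 24624 bits
compressed_size = n_symbols * avg_code_len = 1539 * 4.11 = 6325.29 bits
ratio = original_size / compressed_size = 24624 / 6325.29 = 3.8929

Compression ratio = 3.8929


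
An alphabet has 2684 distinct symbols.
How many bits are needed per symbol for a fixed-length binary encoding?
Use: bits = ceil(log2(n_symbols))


log2(2684) = 11.3902
Bracket: 2^11 = 2048 < 2684 <= 2^12 = 4096
So ceil(log2(2684)) = 12

bits = ceil(log2(2684)) = ceil(11.3902) = 12 bits


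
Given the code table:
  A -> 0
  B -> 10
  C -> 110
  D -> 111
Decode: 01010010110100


Decoding:
0 -> A
10 -> B
10 -> B
0 -> A
10 -> B
110 -> C
10 -> B
0 -> A


Result: ABBABCBA


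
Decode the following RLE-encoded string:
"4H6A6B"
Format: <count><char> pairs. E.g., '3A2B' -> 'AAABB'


Expanding each <count><char> pair:
  4H -> 'HHHH'
  6A -> 'AAAAAA'
  6B -> 'BBBBBB'

Decoded = HHHHAAAAAABBBBBB


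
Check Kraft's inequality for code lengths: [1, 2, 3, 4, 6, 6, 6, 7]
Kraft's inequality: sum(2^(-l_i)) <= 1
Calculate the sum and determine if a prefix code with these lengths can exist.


Sum = 2^(-1) + 2^(-2) + 2^(-3) + 2^(-4) + 2^(-6) + 2^(-6) + 2^(-6) + 2^(-7)
    = 0.5 + 0.25 + 0.125 + 0.0625 + 0.015625 + 0.015625 + 0.015625 + 0.0078125
    = 127/128 = 0.9921875
Since 0.9921875 <= 1, Kraft's inequality IS satisfied.
A prefix code with these lengths CAN exist.

Kraft sum = 0.9921875. Satisfied.


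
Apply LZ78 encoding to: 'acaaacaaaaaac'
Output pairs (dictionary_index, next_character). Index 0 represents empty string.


LZ78 encoding steps:
Dictionary: {0: ''}
Step 1: w='' (idx 0), next='a' -> output (0, 'a'), add 'a' as idx 1
Step 2: w='' (idx 0), next='c' -> output (0, 'c'), add 'c' as idx 2
Step 3: w='a' (idx 1), next='a' -> output (1, 'a'), add 'aa' as idx 3
Step 4: w='a' (idx 1), next='c' -> output (1, 'c'), add 'ac' as idx 4
Step 5: w='aa' (idx 3), next='a' -> output (3, 'a'), add 'aaa' as idx 5
Step 6: w='aaa' (idx 5), next='c' -> output (5, 'c'), add 'aaac' as idx 6


Encoded: [(0, 'a'), (0, 'c'), (1, 'a'), (1, 'c'), (3, 'a'), (5, 'c')]


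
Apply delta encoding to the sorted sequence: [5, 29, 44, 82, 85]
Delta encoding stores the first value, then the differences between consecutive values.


First value: 5
Deltas:
  29 - 5 = 24
  44 - 29 = 15
  82 - 44 = 38
  85 - 82 = 3


Delta encoded: [5, 24, 15, 38, 3]


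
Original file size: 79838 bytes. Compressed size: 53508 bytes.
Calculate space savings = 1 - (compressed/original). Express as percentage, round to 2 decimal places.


ratio = compressed/original = 53508/79838 = 0.670207
savings = 1 - ratio = 1 - 0.670207 = 0.329793
as a percentage: 0.329793 * 100 = 32.98%

Space savings = 1 - 53508/79838 = 32.98%


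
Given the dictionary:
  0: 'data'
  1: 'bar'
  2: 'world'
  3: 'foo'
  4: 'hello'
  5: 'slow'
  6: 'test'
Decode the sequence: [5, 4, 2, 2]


Look up each index in the dictionary:
  5 -> 'slow'
  4 -> 'hello'
  2 -> 'world'
  2 -> 'world'

Decoded: "slow hello world world"


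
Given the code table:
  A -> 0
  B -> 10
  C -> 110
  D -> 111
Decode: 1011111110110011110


Decoding:
10 -> B
111 -> D
111 -> D
10 -> B
110 -> C
0 -> A
111 -> D
10 -> B


Result: BDDBCADB


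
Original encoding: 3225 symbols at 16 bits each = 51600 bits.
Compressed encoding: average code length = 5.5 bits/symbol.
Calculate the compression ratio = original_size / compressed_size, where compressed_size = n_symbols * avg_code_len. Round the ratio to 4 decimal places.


original_size = n_symbols * orig_bits = 3225 * 16 = 51600 bits
compressed_size = n_symbols * avg_code_len = 3225 * 5.5 = 17737.5 bits
ratio = original_size / compressed_size = 51600 / 17737.5 = 2.9091

Compression ratio = 2.9091


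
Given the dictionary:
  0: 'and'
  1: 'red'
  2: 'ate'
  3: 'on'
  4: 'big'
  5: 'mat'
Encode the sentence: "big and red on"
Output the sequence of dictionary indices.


Look up each word in the dictionary:
  'big' -> 4
  'and' -> 0
  'red' -> 1
  'on' -> 3

Encoded: [4, 0, 1, 3]


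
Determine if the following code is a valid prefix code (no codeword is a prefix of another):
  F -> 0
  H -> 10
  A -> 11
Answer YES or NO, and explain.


Checking each pair (does one codeword prefix another?):
  F='0' vs H='10': no prefix
  F='0' vs A='11': no prefix
  H='10' vs F='0': no prefix
  H='10' vs A='11': no prefix
  A='11' vs F='0': no prefix
  A='11' vs H='10': no prefix
No violation found over all pairs.

YES -- this is a valid prefix code. No codeword is a prefix of any other codeword.


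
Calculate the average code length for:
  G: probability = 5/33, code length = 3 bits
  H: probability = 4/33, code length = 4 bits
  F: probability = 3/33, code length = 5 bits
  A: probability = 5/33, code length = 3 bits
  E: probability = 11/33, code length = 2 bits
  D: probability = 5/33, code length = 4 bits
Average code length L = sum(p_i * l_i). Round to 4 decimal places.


Weighted contributions p_i * l_i:
  G: (5/33) * 3 = 15/33
  H: (4/33) * 4 = 16/33
  F: (3/33) * 5 = 15/33
  A: (5/33) * 3 = 15/33
  E: (11/33) * 2 = 22/33
  D: (5/33) * 4 = 20/33
Sum = (15 + 16 + 15 + 15 + 22 + 20)/33 = 103/33

L = 103/33 = 3.1212 bits/symbol


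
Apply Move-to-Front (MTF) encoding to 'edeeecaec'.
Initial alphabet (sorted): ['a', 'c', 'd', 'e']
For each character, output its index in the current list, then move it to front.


MTF encoding:
'e': index 3 in ['a', 'c', 'd', 'e'] -> ['e', 'a', 'c', 'd']
'd': index 3 in ['e', 'a', 'c', 'd'] -> ['d', 'e', 'a', 'c']
'e': index 1 in ['d', 'e', 'a', 'c'] -> ['e', 'd', 'a', 'c']
'e': index 0 in ['e', 'd', 'a', 'c'] -> ['e', 'd', 'a', 'c']
'e': index 0 in ['e', 'd', 'a', 'c'] -> ['e', 'd', 'a', 'c']
'c': index 3 in ['e', 'd', 'a', 'c'] -> ['c', 'e', 'd', 'a']
'a': index 3 in ['c', 'e', 'd', 'a'] -> ['a', 'c', 'e', 'd']
'e': index 2 in ['a', 'c', 'e', 'd'] -> ['e', 'a', 'c', 'd']
'c': index 2 in ['e', 'a', 'c', 'd'] -> ['c', 'e', 'a', 'd']


Output: [3, 3, 1, 0, 0, 3, 3, 2, 2]


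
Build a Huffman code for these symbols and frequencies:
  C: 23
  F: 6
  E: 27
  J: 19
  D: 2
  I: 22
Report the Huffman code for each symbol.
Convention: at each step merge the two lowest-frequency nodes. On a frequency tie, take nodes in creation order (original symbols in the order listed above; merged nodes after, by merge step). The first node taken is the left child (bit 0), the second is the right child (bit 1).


Huffman tree construction:
Step 1: Merge D(2) + F(6) = 8
Step 2: Merge (D+F)(8) + J(19) = 27
Step 3: Merge I(22) + C(23) = 45
Step 4: Merge E(27) + ((D+F)+J)(27) = 54
Step 5: Merge (I+C)(45) + (E+((D+F)+J))(54) = 99
Read each symbol's code off the tree from the root (left child = 0, right child = 1).

Codes:
  C: 01 (length 2)
  F: 1101 (length 4)
  E: 10 (length 2)
  J: 111 (length 3)
  D: 1100 (length 4)
  I: 00 (length 2)
Average code length: 233/99 = 2.3535 bits/symbol


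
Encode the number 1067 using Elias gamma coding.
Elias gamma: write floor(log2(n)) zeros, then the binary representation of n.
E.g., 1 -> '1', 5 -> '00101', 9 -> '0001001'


num_bits = floor(log2(1067)) + 1 = 11
leading_zeros = num_bits - 1 = 10
binary(1067) = 10000101011

Elias gamma(1067) = '0000000000' + '10000101011' = 000000000010000101011 (21 bits)


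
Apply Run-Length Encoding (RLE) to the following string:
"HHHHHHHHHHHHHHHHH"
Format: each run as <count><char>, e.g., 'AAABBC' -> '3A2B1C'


Scanning runs left to right:
  i=0: run of 'H' x 17 -> '17H'

RLE = 17H


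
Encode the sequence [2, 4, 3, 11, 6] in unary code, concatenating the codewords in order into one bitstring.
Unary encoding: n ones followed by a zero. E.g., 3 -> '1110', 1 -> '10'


Encode each number as n ones followed by a terminating 0:
  2 -> 110 (3 bits)
  4 -> 11110 (5 bits)
  3 -> 1110 (4 bits)
  11 -> 111111111110 (12 bits)
  6 -> 1111110 (7 bits)
Total length = 3 + 5 + 4 + 12 + 7 = 31 bits.

Unary([2, 4, 3, 11, 6]) = 1101111011101111111111101111110 (31 bits)


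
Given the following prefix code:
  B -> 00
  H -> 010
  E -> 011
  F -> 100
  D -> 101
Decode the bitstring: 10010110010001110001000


Decoding step by step:
Bits 100 -> F
Bits 101 -> D
Bits 100 -> F
Bits 100 -> F
Bits 011 -> E
Bits 100 -> F
Bits 010 -> H
Bits 00 -> B


Decoded message: FDFFEFHB


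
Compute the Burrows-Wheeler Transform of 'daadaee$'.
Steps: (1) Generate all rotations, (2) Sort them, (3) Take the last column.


Rotations (sorted):
  0: $daadaee -> last char: e
  1: aadaee$d -> last char: d
  2: adaee$da -> last char: a
  3: aee$daad -> last char: d
  4: daadaee$ -> last char: $
  5: daee$daa -> last char: a
  6: e$daadae -> last char: e
  7: ee$daada -> last char: a


BWT = edad$aea


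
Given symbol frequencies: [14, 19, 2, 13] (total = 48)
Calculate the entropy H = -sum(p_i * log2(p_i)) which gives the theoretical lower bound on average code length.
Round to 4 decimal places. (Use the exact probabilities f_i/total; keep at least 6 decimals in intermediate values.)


Per-symbol terms -p_i * log2(p_i) with p_i = f_i/48:
  p = 14/48 = 0.291667: log2(p) = -1.777608, -p*log2(p) = 0.518469
  p = 19/48 = 0.395833: log2(p) = -1.337035, -p*log2(p) = 0.529243
  p = 2/48 = 0.041667: log2(p) = -4.584963, -p*log2(p) = 0.191040
  p = 13/48 = 0.270833: log2(p) = -1.884523, -p*log2(p) = 0.510392
H = 0.518469 + 0.529243 + 0.191040 + 0.510392 = 1.749144

H = 1.7491 bits/symbol


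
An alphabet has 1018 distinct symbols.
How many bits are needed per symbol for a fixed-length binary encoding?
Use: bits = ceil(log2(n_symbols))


log2(1018) = 9.9915
Bracket: 2^9 = 512 < 1018 <= 2^10 = 1024
So ceil(log2(1018)) = 10

bits = ceil(log2(1018)) = ceil(9.9915) = 10 bits


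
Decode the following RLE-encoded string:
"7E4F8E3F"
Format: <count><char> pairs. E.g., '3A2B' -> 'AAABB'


Expanding each <count><char> pair:
  7E -> 'EEEEEEE'
  4F -> 'FFFF'
  8E -> 'EEEEEEEE'
  3F -> 'FFF'

Decoded = EEEEEEEFFFFEEEEEEEEFFF


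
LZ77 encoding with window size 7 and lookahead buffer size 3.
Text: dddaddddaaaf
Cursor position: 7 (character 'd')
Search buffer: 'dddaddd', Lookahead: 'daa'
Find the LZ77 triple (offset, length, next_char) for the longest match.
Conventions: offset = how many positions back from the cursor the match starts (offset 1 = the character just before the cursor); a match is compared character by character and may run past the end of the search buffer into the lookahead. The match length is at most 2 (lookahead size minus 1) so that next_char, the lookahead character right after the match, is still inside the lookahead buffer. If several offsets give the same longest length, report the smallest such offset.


Try each offset into the search buffer:
  offset=1 (pos 6, char 'd'): match length 1
  offset=2 (pos 5, char 'd'): match length 1
  offset=3 (pos 4, char 'd'): match length 1
  offset=4 (pos 3, char 'a'): match length 0
  offset=5 (pos 2, char 'd'): match length 2
  offset=6 (pos 1, char 'd'): match length 1
  offset=7 (pos 0, char 'd'): match length 1
Longest match has length 2 at offset 5.
next_char = character at position 7 + 2 = 9 -> 'a'

Best match: offset=5, length=2 (matching 'da' starting at position 2)
LZ77 triple: (5, 2, 'a')


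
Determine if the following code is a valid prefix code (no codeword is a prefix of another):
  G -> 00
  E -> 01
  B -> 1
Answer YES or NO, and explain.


Checking each pair (does one codeword prefix another?):
  G='00' vs E='01': no prefix
  G='00' vs B='1': no prefix
  E='01' vs G='00': no prefix
  E='01' vs B='1': no prefix
  B='1' vs G='00': no prefix
  B='1' vs E='01': no prefix
No violation found over all pairs.

YES -- this is a valid prefix code. No codeword is a prefix of any other codeword.


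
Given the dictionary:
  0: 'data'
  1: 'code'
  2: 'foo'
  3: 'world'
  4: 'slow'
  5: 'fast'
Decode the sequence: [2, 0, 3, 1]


Look up each index in the dictionary:
  2 -> 'foo'
  0 -> 'data'
  3 -> 'world'
  1 -> 'code'

Decoded: "foo data world code"


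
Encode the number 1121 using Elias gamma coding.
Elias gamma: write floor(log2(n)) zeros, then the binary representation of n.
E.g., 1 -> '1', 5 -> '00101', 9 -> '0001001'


num_bits = floor(log2(1121)) + 1 = 11
leading_zeros = num_bits - 1 = 10
binary(1121) = 10001100001

Elias gamma(1121) = '0000000000' + '10001100001' = 000000000010001100001 (21 bits)


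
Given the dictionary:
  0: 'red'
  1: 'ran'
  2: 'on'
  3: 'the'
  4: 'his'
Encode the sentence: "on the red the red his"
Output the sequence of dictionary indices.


Look up each word in the dictionary:
  'on' -> 2
  'the' -> 3
  'red' -> 0
  'the' -> 3
  'red' -> 0
  'his' -> 4

Encoded: [2, 3, 0, 3, 0, 4]


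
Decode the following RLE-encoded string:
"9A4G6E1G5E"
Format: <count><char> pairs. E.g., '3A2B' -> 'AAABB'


Expanding each <count><char> pair:
  9A -> 'AAAAAAAAA'
  4G -> 'GGGG'
  6E -> 'EEEEEE'
  1G -> 'G'
  5E -> 'EEEEE'

Decoded = AAAAAAAAAGGGGEEEEEEGEEEEE


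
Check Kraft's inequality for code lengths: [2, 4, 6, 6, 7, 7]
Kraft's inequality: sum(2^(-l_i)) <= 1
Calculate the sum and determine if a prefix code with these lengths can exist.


Sum = 2^(-2) + 2^(-4) + 2^(-6) + 2^(-6) + 2^(-7) + 2^(-7)
    = 0.25 + 0.0625 + 0.015625 + 0.015625 + 0.0078125 + 0.0078125
    = 46/128 = 0.359375
Since 0.359375 <= 1, Kraft's inequality IS satisfied.
A prefix code with these lengths CAN exist.

Kraft sum = 0.359375. Satisfied.


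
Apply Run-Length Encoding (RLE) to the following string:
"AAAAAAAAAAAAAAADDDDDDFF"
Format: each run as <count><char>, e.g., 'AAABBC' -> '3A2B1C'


Scanning runs left to right:
  i=0: run of 'A' x 15 -> '15A'
  i=15: run of 'D' x 6 -> '6D'
  i=21: run of 'F' x 2 -> '2F'

RLE = 15A6D2F


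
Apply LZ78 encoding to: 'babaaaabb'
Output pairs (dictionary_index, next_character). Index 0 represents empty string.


LZ78 encoding steps:
Dictionary: {0: ''}
Step 1: w='' (idx 0), next='b' -> output (0, 'b'), add 'b' as idx 1
Step 2: w='' (idx 0), next='a' -> output (0, 'a'), add 'a' as idx 2
Step 3: w='b' (idx 1), next='a' -> output (1, 'a'), add 'ba' as idx 3
Step 4: w='a' (idx 2), next='a' -> output (2, 'a'), add 'aa' as idx 4
Step 5: w='a' (idx 2), next='b' -> output (2, 'b'), add 'ab' as idx 5
Step 6: w='b' (idx 1), end of input -> output (1, '')


Encoded: [(0, 'b'), (0, 'a'), (1, 'a'), (2, 'a'), (2, 'b'), (1, '')]


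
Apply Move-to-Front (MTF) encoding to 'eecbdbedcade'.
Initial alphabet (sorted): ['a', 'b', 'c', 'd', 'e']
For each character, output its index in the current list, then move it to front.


MTF encoding:
'e': index 4 in ['a', 'b', 'c', 'd', 'e'] -> ['e', 'a', 'b', 'c', 'd']
'e': index 0 in ['e', 'a', 'b', 'c', 'd'] -> ['e', 'a', 'b', 'c', 'd']
'c': index 3 in ['e', 'a', 'b', 'c', 'd'] -> ['c', 'e', 'a', 'b', 'd']
'b': index 3 in ['c', 'e', 'a', 'b', 'd'] -> ['b', 'c', 'e', 'a', 'd']
'd': index 4 in ['b', 'c', 'e', 'a', 'd'] -> ['d', 'b', 'c', 'e', 'a']
'b': index 1 in ['d', 'b', 'c', 'e', 'a'] -> ['b', 'd', 'c', 'e', 'a']
'e': index 3 in ['b', 'd', 'c', 'e', 'a'] -> ['e', 'b', 'd', 'c', 'a']
'd': index 2 in ['e', 'b', 'd', 'c', 'a'] -> ['d', 'e', 'b', 'c', 'a']
'c': index 3 in ['d', 'e', 'b', 'c', 'a'] -> ['c', 'd', 'e', 'b', 'a']
'a': index 4 in ['c', 'd', 'e', 'b', 'a'] -> ['a', 'c', 'd', 'e', 'b']
'd': index 2 in ['a', 'c', 'd', 'e', 'b'] -> ['d', 'a', 'c', 'e', 'b']
'e': index 3 in ['d', 'a', 'c', 'e', 'b'] -> ['e', 'd', 'a', 'c', 'b']


Output: [4, 0, 3, 3, 4, 1, 3, 2, 3, 4, 2, 3]
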